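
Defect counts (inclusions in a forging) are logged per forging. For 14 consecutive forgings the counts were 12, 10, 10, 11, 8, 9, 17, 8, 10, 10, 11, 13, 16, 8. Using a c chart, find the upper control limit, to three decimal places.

c̄ = (12 + 10 + 10 + 11 + 8 + 9 + 17 + 8 + 10 + 10 + 11 + 13 + 16 + 8) / 14 = 153 / 14 = 10.9286
UCL = c̄ + 3√c̄ = 10.9286 + 3 × √10.9286 = 10.9286 + 3 × 3.3058 = 20.8461

20.846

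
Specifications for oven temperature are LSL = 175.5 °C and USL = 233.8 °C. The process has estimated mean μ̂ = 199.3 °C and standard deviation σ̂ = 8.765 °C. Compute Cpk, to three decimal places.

0.905

Cpu = (USL − μ̂) / (3σ̂) = (233.8 − 199.3) / (3 × 8.765) = 1.3120; Cpl = (μ̂ − LSL) / (3σ̂) = (199.3 − 175.5) / (3 × 8.765) = 0.9051; Cpk = min(Cpu, Cpl) = 0.9051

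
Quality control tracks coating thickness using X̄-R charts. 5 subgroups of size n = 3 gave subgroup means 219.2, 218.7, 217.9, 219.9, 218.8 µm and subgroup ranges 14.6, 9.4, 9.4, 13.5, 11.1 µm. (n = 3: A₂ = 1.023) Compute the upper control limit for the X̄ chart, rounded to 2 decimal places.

230.77

X̄̄ = (219.2 + 218.7 + 217.9 + 219.9 + 218.8) / 5 = 1094.5000 / 5 = 218.9000
R̄ = (14.6 + 9.4 + 9.4 + 13.5 + 11.1) / 5 = 58.0000 / 5 = 11.6000
UCL = X̄̄ + A₂·R̄ = 218.9000 + 1.023 × 11.6000 = 230.7668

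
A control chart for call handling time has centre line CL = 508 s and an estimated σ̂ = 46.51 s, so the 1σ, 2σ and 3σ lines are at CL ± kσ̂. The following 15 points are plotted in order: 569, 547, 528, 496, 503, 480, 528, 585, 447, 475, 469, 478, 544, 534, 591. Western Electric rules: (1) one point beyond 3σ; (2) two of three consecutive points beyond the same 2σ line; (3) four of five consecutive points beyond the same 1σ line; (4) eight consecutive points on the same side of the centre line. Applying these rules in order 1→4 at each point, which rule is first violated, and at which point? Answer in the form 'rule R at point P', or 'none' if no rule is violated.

Zone of each point (C = within 1σ̂, B = 1σ̂–2σ̂, A = 2σ̂–3σ̂, * = beyond 3σ̂; sign = side of CL): 1:+B, 2:+C, 3:+C, 4:-C, 5:-C, 6:-C, 7:+C, 8:+B, 9:-B, 10:-C, 11:-C, 12:-C, 13:+C, 14:+C, 15:+B
No rule fires across all 15 points.

none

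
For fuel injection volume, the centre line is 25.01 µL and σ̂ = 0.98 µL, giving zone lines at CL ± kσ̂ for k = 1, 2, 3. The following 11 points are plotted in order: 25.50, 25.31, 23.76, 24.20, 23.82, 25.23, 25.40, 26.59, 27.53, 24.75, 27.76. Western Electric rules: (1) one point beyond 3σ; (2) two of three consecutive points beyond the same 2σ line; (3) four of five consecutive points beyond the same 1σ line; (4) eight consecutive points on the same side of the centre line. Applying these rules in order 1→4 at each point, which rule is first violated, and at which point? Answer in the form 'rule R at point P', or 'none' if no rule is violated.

rule 2 at point 11

Zone of each point (C = within 1σ̂, B = 1σ̂–2σ̂, A = 2σ̂–3σ̂, * = beyond 3σ̂; sign = side of CL): 1:+C, 2:+C, 3:-B, 4:-C, 5:-B, 6:+C, 7:+C, 8:+B, 9:+A, 10:-C, 11:+A
Rule 2 (two of three consecutive points beyond the same 2σ limit) is satisfied at point 11.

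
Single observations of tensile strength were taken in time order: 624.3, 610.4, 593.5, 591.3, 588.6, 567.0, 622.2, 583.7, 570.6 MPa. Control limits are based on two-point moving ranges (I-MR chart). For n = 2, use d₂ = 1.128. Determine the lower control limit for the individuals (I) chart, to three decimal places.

540.068

X̄ = (624.3 + 610.4 + 593.5 + 591.3 + 588.6 + 567.0 + 622.2 + 583.7 + 570.6) / 9 = 594.6222
Moving ranges: 13.9, 16.9, 2.2, 2.7, 21.6, 55.2, 38.5, 13.1; M̄R̄ = 164.1000 / 8 = 20.5125
LCL = X̄ − 3·M̄R̄/d₂ = 594.6222 − 3 × 20.5125 / 1.128 = 540.0677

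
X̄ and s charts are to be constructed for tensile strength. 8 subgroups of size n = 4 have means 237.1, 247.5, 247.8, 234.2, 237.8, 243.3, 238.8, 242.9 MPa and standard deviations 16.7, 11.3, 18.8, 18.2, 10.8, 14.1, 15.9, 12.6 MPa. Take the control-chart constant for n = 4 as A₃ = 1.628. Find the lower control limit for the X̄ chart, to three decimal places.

217.081

X̄̄ = (237.1 + 247.5 + 247.8 + 234.2 + 237.8 + 243.3 + 238.8 + 242.9) / 8 = 241.1750
s̄ = (16.7 + 11.3 + 18.8 + 18.2 + 10.8 + 14.1 + 15.9 + 12.6) / 8 = 14.8000
LCL = X̄̄ − A₃·s̄ = 241.1750 − 1.628 × 14.8000 = 217.0806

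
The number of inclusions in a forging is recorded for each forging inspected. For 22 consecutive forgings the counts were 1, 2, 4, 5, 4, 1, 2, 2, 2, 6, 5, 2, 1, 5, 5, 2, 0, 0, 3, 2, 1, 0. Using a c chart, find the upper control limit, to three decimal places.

c̄ = (1 + 2 + 4 + 5 + 4 + 1 + 2 + 2 + 2 + 6 + 5 + 2 + 1 + 5 + 5 + 2 + 0 + 0 + 3 + 2 + 1 + 0) / 22 = 55 / 22 = 2.5000
UCL = c̄ + 3√c̄ = 2.5000 + 3 × √2.5000 = 2.5000 + 3 × 1.5811 = 7.2434

7.243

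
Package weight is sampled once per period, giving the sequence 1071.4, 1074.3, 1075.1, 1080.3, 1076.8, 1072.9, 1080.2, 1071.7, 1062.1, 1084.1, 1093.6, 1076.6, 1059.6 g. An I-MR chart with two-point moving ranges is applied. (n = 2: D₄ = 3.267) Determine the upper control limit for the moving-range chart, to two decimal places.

Moving ranges: 2.9, 0.8, 5.2, 3.5, 3.9, 7.3, 8.5, 9.6, 22.0, 9.5, 17.0, 17.0; M̄R̄ = 107.2000 / 12 = 8.9333
UCL_MR = D₄·M̄R̄ = 3.267 × 8.9333 = 29.1852

29.19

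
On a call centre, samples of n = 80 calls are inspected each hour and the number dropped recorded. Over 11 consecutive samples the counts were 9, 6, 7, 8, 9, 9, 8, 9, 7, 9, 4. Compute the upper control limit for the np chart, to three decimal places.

15.654

p̄ = Σdᵢ / (k·n) = 85 / (11 × 80) = 0.09659
UCL = np̄ + 3·√(np̄(1−p̄)) = 7.7273 + 3 × √(7.7273×0.90341) = 7.7273 + 3 × 2.6421 = 15.6537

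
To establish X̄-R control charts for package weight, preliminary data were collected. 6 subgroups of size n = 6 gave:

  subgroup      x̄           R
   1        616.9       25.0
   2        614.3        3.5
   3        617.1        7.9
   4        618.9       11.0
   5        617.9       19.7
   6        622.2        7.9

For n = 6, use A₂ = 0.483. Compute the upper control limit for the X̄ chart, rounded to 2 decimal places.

X̄̄ = (616.9 + 614.3 + 617.1 + 618.9 + 617.9 + 622.2) / 6 = 3707.3000 / 6 = 617.8833
R̄ = (25.0 + 3.5 + 7.9 + 11.0 + 19.7 + 7.9) / 6 = 75.0000 / 6 = 12.5000
UCL = X̄̄ + A₂·R̄ = 617.8833 + 0.483 × 12.5000 = 623.9208

623.92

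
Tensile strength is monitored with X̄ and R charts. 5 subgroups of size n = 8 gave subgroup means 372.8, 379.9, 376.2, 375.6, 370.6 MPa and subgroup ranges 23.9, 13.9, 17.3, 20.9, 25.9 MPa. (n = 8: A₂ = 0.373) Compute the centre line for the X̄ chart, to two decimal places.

375.02

X̄̄ = (372.8 + 379.9 + 376.2 + 375.6 + 370.6) / 5 = 1875.1000 / 5 = 375.0200
CL = X̄̄ = 375.0200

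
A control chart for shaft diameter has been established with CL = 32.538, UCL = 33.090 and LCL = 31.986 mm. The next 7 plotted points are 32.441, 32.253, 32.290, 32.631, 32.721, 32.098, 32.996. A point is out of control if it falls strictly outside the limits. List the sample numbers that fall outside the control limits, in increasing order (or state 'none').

none

All 7 points lie within [31.986, 33.090].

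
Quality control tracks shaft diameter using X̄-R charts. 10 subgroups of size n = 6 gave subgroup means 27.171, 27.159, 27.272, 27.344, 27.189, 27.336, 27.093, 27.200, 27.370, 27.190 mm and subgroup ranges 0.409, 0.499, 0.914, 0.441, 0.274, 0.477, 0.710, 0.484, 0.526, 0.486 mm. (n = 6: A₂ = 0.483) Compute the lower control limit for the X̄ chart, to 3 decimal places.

X̄̄ = (27.171 + 27.159 + 27.272 + 27.344 + 27.189 + 27.336 + 27.093 + 27.200 + 27.370 + 27.190) / 10 = 272.3240 / 10 = 27.2324
R̄ = (0.409 + 0.499 + 0.914 + 0.441 + 0.274 + 0.477 + 0.710 + 0.484 + 0.526 + 0.486) / 10 = 5.2200 / 10 = 0.5220
LCL = X̄̄ − A₂·R̄ = 27.2324 − 0.483 × 0.5220 = 26.9803

26.980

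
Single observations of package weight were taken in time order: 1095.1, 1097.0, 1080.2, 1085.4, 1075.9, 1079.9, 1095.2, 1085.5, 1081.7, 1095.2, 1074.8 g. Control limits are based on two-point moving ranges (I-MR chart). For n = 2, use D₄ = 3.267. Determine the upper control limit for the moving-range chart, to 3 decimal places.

Moving ranges: 1.9, 16.8, 5.2, 9.5, 4.0, 15.3, 9.7, 3.8, 13.5, 20.4; M̄R̄ = 100.1000 / 10 = 10.0100
UCL_MR = D₄·M̄R̄ = 3.267 × 10.0100 = 32.7027

32.703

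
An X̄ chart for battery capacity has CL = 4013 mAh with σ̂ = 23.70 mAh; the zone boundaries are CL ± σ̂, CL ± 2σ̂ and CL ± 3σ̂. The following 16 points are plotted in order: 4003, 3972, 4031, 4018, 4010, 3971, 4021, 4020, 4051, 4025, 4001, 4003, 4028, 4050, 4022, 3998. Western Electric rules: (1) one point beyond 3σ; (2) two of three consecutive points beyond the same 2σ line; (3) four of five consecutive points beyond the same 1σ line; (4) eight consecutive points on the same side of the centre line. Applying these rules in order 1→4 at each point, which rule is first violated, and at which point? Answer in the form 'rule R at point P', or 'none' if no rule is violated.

none

Zone of each point (C = within 1σ̂, B = 1σ̂–2σ̂, A = 2σ̂–3σ̂, * = beyond 3σ̂; sign = side of CL): 1:-C, 2:-B, 3:+C, 4:+C, 5:-C, 6:-B, 7:+C, 8:+C, 9:+B, 10:+C, 11:-C, 12:-C, 13:+C, 14:+B, 15:+C, 16:-C
No rule fires across all 16 points.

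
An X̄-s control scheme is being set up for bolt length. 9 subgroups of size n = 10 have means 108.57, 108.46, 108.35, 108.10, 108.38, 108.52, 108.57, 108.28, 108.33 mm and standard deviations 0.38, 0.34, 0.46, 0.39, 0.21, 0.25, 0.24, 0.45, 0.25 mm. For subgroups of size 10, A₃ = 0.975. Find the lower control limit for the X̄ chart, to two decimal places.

108.07

X̄̄ = (108.57 + 108.46 + 108.35 + 108.10 + 108.38 + 108.52 + 108.57 + 108.28 + 108.33) / 9 = 108.3956
s̄ = (0.38 + 0.34 + 0.46 + 0.39 + 0.21 + 0.25 + 0.24 + 0.45 + 0.25) / 9 = 0.3300
LCL = X̄̄ − A₃·s̄ = 108.3956 − 0.975 × 0.3300 = 108.0738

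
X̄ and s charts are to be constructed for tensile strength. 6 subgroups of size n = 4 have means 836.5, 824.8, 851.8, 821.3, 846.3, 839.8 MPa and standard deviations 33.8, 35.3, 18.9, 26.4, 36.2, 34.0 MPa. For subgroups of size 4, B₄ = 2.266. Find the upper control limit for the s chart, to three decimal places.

s̄ = (33.8 + 35.3 + 18.9 + 26.4 + 36.2 + 34.0) / 6 = 30.7667
UCL_s = B₄·s̄ = 2.266 × 30.7667 = 69.7173

69.717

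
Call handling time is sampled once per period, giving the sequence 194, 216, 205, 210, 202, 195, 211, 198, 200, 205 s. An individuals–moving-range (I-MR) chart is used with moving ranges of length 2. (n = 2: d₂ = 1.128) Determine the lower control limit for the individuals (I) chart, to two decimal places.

177.30

X̄ = (194 + 216 + 205 + 210 + 202 + 195 + 211 + 198 + 200 + 205) / 10 = 203.6000
Moving ranges: 22, 11, 5, 8, 7, 16, 13, 2, 5; M̄R̄ = 89.0000 / 9 = 9.8889
LCL = X̄ − 3·M̄R̄/d₂ = 203.6000 − 3 × 9.8889 / 1.128 = 177.2998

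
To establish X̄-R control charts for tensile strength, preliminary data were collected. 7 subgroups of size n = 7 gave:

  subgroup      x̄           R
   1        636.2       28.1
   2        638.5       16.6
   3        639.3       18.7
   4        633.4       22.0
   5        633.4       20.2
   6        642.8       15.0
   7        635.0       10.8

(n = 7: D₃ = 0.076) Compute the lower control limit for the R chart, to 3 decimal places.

1.427

R̄ = (28.1 + 16.6 + 18.7 + 22.0 + 20.2 + 15.0 + 10.8) / 7 = 131.4000 / 7 = 18.7714
LCL_R = D₃·R̄ = 0.076 × 18.7714 = 1.4266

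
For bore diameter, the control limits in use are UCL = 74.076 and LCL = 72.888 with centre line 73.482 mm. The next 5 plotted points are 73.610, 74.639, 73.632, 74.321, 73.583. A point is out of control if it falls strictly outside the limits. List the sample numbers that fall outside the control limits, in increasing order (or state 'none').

Compare each point to [72.888, 74.076]: sample 2 = 74.639 > UCL; sample 4 = 74.321 > UCL.

2, 4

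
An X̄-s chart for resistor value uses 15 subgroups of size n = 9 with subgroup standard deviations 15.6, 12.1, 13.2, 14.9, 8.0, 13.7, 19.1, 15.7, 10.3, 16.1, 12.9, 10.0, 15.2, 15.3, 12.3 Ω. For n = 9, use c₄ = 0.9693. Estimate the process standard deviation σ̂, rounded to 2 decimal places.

14.06

s̄ = (15.6 + 12.1 + 13.2 + 14.9 + 8.0 + 13.7 + 19.1 + 15.7 + 10.3 + 16.1 + 12.9 + 10.0 + 15.2 + 15.3 + 12.3) / 15 = 13.6267
σ̂ = s̄ / c₄ = 13.6267 / 0.9693 = 14.0583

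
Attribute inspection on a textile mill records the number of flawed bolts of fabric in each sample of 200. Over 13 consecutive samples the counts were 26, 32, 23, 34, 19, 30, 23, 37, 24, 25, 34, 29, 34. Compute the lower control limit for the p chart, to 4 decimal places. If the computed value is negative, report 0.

p̄ = Σdᵢ / (k·n) = 370 / (13 × 200) = 0.14231
LCL = p̄ − 3·√(p̄(1−p̄)/n) = 0.14231 − 3 × 0.02470 = 0.06820

0.0682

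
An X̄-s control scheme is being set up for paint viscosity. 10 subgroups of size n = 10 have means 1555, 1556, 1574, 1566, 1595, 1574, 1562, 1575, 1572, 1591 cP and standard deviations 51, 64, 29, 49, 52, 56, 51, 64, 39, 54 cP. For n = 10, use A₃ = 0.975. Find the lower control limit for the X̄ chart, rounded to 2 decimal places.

1522.37

X̄̄ = (1555 + 1556 + 1574 + 1566 + 1595 + 1574 + 1562 + 1575 + 1572 + 1591) / 10 = 1572.0000
s̄ = (51 + 64 + 29 + 49 + 52 + 56 + 51 + 64 + 39 + 54) / 10 = 50.9000
LCL = X̄̄ − A₃·s̄ = 1572.0000 − 0.975 × 50.9000 = 1522.3725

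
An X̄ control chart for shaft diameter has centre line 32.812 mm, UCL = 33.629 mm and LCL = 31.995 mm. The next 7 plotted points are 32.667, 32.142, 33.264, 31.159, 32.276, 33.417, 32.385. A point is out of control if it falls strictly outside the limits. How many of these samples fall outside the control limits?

1

Compare each point to [31.995, 33.629]: sample 4 = 31.159 < LCL.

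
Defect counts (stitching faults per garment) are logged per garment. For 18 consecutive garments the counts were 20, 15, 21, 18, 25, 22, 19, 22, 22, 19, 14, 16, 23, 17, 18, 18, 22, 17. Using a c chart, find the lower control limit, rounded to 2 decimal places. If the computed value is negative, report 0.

c̄ = (20 + 15 + 21 + 18 + 25 + 22 + 19 + 22 + 22 + 19 + 14 + 16 + 23 + 17 + 18 + 18 + 22 + 17) / 18 = 348 / 18 = 19.3333
LCL = c̄ − 3√c̄ = 19.3333 − 3 × 4.3970 = 6.1424

6.14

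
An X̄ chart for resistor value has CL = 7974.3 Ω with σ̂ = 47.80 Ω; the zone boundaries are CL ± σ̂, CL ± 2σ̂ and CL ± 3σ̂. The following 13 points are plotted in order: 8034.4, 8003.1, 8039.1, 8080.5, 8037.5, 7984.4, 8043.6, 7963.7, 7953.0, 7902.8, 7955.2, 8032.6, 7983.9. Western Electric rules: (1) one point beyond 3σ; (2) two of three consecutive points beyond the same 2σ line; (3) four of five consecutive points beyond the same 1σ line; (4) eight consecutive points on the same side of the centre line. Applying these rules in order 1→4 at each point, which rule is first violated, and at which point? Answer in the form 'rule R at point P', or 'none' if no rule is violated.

Zone of each point (C = within 1σ̂, B = 1σ̂–2σ̂, A = 2σ̂–3σ̂, * = beyond 3σ̂; sign = side of CL): 1:+B, 2:+C, 3:+B, 4:+A, 5:+B, 6:+C, 7:+B, 8:-C, 9:-C, 10:-B, 11:-C, 12:+B, 13:+C
Rule 3 (four of five consecutive points beyond the same 1σ limit) is satisfied at point 5.

rule 3 at point 5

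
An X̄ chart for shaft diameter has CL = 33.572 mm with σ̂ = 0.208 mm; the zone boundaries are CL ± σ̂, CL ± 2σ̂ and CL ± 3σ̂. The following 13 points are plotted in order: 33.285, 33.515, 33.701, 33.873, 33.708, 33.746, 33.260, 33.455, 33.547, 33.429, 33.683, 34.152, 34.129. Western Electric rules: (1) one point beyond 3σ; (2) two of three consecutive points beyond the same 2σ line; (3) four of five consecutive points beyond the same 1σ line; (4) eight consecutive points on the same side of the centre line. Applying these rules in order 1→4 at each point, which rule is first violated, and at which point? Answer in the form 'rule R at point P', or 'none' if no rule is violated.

Zone of each point (C = within 1σ̂, B = 1σ̂–2σ̂, A = 2σ̂–3σ̂, * = beyond 3σ̂; sign = side of CL): 1:-B, 2:-C, 3:+C, 4:+B, 5:+C, 6:+C, 7:-B, 8:-C, 9:-C, 10:-C, 11:+C, 12:+A, 13:+A
Rule 2 (two of three consecutive points beyond the same 2σ limit) is satisfied at point 13.

rule 2 at point 13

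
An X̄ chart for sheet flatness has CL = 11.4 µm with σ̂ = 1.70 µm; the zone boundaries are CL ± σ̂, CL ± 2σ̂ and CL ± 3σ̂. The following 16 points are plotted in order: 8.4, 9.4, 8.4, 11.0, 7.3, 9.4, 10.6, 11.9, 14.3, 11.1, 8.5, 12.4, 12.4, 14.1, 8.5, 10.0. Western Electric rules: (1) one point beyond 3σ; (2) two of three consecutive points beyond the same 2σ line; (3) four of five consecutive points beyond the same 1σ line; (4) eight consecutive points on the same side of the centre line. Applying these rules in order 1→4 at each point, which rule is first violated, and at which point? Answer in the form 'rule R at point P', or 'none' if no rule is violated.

Zone of each point (C = within 1σ̂, B = 1σ̂–2σ̂, A = 2σ̂–3σ̂, * = beyond 3σ̂; sign = side of CL): 1:-B, 2:-B, 3:-B, 4:-C, 5:-A, 6:-B, 7:-C, 8:+C, 9:+B, 10:-C, 11:-B, 12:+C, 13:+C, 14:+B, 15:-B, 16:-C
Rule 3 (four of five consecutive points beyond the same 1σ limit) is satisfied at point 5.

rule 3 at point 5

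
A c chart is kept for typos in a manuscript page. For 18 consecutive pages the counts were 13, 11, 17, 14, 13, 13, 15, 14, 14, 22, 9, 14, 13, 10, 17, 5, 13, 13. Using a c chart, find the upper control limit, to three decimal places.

24.288

c̄ = (13 + 11 + 17 + 14 + 13 + 13 + 15 + 14 + 14 + 22 + 9 + 14 + 13 + 10 + 17 + 5 + 13 + 13) / 18 = 240 / 18 = 13.3333
UCL = c̄ + 3√c̄ = 13.3333 + 3 × √13.3333 = 13.3333 + 3 × 3.6515 = 24.2878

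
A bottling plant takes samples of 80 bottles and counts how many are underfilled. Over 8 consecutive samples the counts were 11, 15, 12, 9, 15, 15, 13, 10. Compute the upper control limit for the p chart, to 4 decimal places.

0.2780

p̄ = Σdᵢ / (k·n) = 100 / (8 × 80) = 0.15625
UCL = p̄ + 3·√(p̄(1−p̄)/n) = 0.15625 + 3 × √(0.15625×0.84375/80) = 0.15625 + 3 × 0.04059 = 0.27803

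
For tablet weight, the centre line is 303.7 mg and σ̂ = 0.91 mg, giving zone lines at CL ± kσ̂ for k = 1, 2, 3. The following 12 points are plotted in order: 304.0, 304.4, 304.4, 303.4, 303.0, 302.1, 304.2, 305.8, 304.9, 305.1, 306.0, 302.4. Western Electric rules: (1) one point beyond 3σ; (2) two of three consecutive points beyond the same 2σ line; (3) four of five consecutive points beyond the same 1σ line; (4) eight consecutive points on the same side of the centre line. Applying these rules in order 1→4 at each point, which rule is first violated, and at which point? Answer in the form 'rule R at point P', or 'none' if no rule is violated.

rule 3 at point 11

Zone of each point (C = within 1σ̂, B = 1σ̂–2σ̂, A = 2σ̂–3σ̂, * = beyond 3σ̂; sign = side of CL): 1:+C, 2:+C, 3:+C, 4:-C, 5:-C, 6:-B, 7:+C, 8:+A, 9:+B, 10:+B, 11:+A, 12:-B
Rule 3 (four of five consecutive points beyond the same 1σ limit) is satisfied at point 11.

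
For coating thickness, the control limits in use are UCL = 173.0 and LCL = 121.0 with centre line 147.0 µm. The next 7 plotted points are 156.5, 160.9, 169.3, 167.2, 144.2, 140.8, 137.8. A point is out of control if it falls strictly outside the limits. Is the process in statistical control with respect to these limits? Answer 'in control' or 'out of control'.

All 7 points lie within [121.0, 173.0].

in control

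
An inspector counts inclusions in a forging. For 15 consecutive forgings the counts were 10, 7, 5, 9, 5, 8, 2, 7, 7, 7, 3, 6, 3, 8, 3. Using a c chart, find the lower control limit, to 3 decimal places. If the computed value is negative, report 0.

c̄ = (10 + 7 + 5 + 9 + 5 + 8 + 2 + 7 + 7 + 7 + 3 + 6 + 3 + 8 + 3) / 15 = 90 / 15 = 6.0000
LCL = c̄ − 3√c̄ = 6.0000 − 3 × 2.4495 = -1.3485 → 0 (cannot be negative)

0.000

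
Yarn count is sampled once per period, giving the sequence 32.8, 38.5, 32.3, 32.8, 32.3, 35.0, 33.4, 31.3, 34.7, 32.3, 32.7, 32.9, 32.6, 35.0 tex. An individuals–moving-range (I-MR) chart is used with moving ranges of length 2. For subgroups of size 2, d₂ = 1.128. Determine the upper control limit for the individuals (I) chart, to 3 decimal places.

X̄ = (32.8 + 38.5 + 32.3 + 32.8 + 32.3 + 35.0 + 33.4 + 31.3 + 34.7 + 32.3 + 32.7 + 32.9 + 32.6 + 35.0) / 14 = 33.4714
Moving ranges: 5.7, 6.2, 0.5, 0.5, 2.7, 1.6, 2.1, 3.4, 2.4, 0.4, 0.2, 0.3, 2.4; M̄R̄ = 28.4000 / 13 = 2.1846
UCL = X̄ + 3·M̄R̄/d₂ = 33.4714 + 3 × 2.1846 / 1.128 = 39.2816

39.282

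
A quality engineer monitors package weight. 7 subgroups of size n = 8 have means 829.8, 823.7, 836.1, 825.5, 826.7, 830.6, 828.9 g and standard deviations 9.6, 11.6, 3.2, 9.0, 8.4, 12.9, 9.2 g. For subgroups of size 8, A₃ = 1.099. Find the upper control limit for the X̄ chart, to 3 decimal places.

838.789

X̄̄ = (829.8 + 823.7 + 836.1 + 825.5 + 826.7 + 830.6 + 828.9) / 7 = 828.7571
s̄ = (9.6 + 11.6 + 3.2 + 9.0 + 8.4 + 12.9 + 9.2) / 7 = 9.1286
UCL = X̄̄ + A₃·s̄ = 828.7571 + 1.099 × 9.1286 = 838.7894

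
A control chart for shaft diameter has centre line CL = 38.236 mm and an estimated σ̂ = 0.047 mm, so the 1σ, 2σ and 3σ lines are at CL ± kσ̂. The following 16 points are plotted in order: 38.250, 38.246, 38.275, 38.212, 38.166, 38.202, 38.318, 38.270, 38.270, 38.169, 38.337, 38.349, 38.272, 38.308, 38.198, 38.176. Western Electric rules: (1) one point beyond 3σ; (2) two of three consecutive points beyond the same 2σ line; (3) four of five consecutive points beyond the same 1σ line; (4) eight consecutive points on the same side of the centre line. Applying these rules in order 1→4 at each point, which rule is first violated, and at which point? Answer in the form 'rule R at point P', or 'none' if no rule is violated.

Zone of each point (C = within 1σ̂, B = 1σ̂–2σ̂, A = 2σ̂–3σ̂, * = beyond 3σ̂; sign = side of CL): 1:+C, 2:+C, 3:+C, 4:-C, 5:-B, 6:-C, 7:+B, 8:+C, 9:+C, 10:-B, 11:+A, 12:+A, 13:+C, 14:+B, 15:-C, 16:-B
Rule 2 (two of three consecutive points beyond the same 2σ limit) is satisfied at point 12.

rule 2 at point 12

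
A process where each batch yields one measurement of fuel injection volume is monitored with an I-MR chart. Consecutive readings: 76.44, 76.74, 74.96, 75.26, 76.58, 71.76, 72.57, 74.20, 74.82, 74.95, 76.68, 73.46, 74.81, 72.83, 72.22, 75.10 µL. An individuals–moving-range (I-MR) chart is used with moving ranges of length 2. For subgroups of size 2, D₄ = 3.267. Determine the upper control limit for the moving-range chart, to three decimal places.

5.114

Moving ranges: 0.30, 1.78, 0.30, 1.32, 4.82, 0.81, 1.63, 0.62, 0.13, 1.73, 3.22, 1.35, 1.98, 0.61, 2.88; M̄R̄ = 23.4800 / 15 = 1.5653
UCL_MR = D₄·M̄R̄ = 3.267 × 1.5653 = 5.1139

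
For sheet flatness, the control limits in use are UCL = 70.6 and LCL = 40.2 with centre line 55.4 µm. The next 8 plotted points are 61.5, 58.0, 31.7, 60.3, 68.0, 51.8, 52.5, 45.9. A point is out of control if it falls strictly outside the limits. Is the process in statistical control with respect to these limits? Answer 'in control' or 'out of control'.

Compare each point to [40.2, 70.6]: sample 3 = 31.7 < LCL.

out of control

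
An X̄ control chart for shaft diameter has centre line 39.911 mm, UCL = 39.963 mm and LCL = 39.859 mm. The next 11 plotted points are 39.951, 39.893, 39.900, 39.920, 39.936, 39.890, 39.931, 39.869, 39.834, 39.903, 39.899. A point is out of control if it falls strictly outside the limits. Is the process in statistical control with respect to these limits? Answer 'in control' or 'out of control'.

out of control

Compare each point to [39.859, 39.963]: sample 9 = 39.834 < LCL.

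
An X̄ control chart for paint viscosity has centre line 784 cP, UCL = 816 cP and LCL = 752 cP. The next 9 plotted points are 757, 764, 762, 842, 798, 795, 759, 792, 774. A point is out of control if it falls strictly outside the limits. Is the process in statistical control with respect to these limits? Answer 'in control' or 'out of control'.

Compare each point to [752, 816]: sample 4 = 842 > UCL.

out of control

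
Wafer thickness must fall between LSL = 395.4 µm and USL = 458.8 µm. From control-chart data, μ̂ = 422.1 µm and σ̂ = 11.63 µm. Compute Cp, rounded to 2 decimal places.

0.91

Cp = (USL − LSL) / (6σ̂) = (458.8 − 395.4) / (6 × 11.63) = 63.4000 / 69.7800 = 0.9086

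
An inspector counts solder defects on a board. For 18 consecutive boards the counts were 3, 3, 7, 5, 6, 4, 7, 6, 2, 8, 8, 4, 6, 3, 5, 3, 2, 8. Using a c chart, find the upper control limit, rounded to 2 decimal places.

c̄ = (3 + 3 + 7 + 5 + 6 + 4 + 7 + 6 + 2 + 8 + 8 + 4 + 6 + 3 + 5 + 3 + 2 + 8) / 18 = 90 / 18 = 5.0000
UCL = c̄ + 3√c̄ = 5.0000 + 3 × √5.0000 = 5.0000 + 3 × 2.2361 = 11.7082

11.71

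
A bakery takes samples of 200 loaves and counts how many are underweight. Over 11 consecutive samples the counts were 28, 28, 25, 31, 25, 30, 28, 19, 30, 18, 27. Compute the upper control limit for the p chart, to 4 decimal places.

0.2030

p̄ = Σdᵢ / (k·n) = 289 / (11 × 200) = 0.13136
UCL = p̄ + 3·√(p̄(1−p̄)/n) = 0.13136 + 3 × √(0.13136×0.86864/200) = 0.13136 + 3 × 0.02389 = 0.20302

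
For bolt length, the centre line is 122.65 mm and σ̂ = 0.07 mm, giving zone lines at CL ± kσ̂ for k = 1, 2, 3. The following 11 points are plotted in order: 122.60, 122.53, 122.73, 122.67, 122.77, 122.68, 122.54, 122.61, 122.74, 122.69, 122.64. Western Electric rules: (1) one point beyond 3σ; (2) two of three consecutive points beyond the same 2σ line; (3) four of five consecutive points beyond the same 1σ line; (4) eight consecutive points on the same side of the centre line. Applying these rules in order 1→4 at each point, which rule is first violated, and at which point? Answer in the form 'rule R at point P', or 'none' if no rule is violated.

none

Zone of each point (C = within 1σ̂, B = 1σ̂–2σ̂, A = 2σ̂–3σ̂, * = beyond 3σ̂; sign = side of CL): 1:-C, 2:-B, 3:+B, 4:+C, 5:+B, 6:+C, 7:-B, 8:-C, 9:+B, 10:+C, 11:-C
No rule fires across all 11 points.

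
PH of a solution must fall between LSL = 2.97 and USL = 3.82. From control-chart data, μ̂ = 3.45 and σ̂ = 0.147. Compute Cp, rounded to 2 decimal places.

Cp = (USL − LSL) / (6σ̂) = (3.82 − 2.97) / (6 × 0.147) = 0.8500 / 0.8820 = 0.9637

0.96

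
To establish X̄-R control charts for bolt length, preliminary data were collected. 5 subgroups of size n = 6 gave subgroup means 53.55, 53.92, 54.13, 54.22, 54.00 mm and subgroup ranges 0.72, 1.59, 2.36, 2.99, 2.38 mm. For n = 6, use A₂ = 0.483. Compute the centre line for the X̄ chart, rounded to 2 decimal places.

53.96

X̄̄ = (53.55 + 53.92 + 54.13 + 54.22 + 54.00) / 5 = 269.8200 / 5 = 53.9640
CL = X̄̄ = 53.9640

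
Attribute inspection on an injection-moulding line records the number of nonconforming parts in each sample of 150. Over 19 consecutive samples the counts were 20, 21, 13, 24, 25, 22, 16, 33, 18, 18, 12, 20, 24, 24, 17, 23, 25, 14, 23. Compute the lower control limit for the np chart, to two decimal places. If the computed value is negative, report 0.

p̄ = Σdᵢ / (k·n) = 392 / (19 × 150) = 0.13754
LCL = np̄ − 3·√(np̄(1−p̄)) = 20.6316 − 3 × 4.2183 = 7.9768

7.98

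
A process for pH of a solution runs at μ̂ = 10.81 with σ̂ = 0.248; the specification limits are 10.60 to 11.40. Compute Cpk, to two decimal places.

0.28

Cpu = (USL − μ̂) / (3σ̂) = (11.40 − 10.81) / (3 × 0.248) = 0.7930; Cpl = (μ̂ − LSL) / (3σ̂) = (10.81 − 10.60) / (3 × 0.248) = 0.2823; Cpk = min(Cpu, Cpl) = 0.2823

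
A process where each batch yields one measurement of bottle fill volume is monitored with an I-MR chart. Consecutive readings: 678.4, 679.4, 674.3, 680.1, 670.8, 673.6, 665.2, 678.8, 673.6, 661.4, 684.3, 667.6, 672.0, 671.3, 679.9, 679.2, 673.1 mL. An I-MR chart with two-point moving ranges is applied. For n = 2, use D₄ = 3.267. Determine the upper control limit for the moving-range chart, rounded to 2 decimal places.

Moving ranges: 1.0, 5.1, 5.8, 9.3, 2.8, 8.4, 13.6, 5.2, 12.2, 22.9, 16.7, 4.4, 0.7, 8.6, 0.7, 6.1; M̄R̄ = 123.5000 / 16 = 7.7188
UCL_MR = D₄·M̄R̄ = 3.267 × 7.7188 = 25.2172

25.22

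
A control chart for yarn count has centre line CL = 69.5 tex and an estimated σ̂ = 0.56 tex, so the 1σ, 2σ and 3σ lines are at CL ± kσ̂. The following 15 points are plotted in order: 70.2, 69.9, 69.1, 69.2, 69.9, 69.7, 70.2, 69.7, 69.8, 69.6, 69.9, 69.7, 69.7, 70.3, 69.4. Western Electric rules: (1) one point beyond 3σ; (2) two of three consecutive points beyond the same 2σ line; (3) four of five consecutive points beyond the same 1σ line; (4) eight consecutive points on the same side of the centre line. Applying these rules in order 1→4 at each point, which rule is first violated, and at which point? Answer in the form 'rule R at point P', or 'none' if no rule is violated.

rule 4 at point 12

Zone of each point (C = within 1σ̂, B = 1σ̂–2σ̂, A = 2σ̂–3σ̂, * = beyond 3σ̂; sign = side of CL): 1:+B, 2:+C, 3:-C, 4:-C, 5:+C, 6:+C, 7:+B, 8:+C, 9:+C, 10:+C, 11:+C, 12:+C, 13:+C, 14:+B, 15:-C
Rule 4 (eight consecutive points on the same side of the centre line) is satisfied at point 12.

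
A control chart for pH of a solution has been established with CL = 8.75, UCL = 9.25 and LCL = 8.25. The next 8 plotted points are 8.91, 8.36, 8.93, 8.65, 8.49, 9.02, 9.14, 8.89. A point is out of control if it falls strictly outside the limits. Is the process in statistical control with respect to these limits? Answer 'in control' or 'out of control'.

All 8 points lie within [8.25, 9.25].

in control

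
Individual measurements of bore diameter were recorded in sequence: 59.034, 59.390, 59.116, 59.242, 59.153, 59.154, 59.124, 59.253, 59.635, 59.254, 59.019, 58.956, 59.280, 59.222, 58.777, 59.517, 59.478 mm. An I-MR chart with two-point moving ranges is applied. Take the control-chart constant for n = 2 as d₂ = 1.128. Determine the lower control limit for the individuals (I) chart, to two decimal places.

X̄ = (59.034 + 59.390 + 59.116 + 59.242 + 59.153 + 59.154 + 59.124 + 59.253 + 59.635 + 59.254 + 59.019 + 58.956 + 59.280 + 59.222 + 58.777 + 59.517 + 59.478) / 17 = 59.2120
Moving ranges: 0.356, 0.274, 0.126, 0.089, 0.001, 0.030, 0.129, 0.382, 0.381, 0.235, 0.063, 0.324, 0.058, 0.445, 0.740, 0.039; M̄R̄ = 3.6720 / 16 = 0.2295
LCL = X̄ − 3·M̄R̄/d₂ = 59.2120 − 3 × 0.2295 / 1.128 = 58.6016

58.60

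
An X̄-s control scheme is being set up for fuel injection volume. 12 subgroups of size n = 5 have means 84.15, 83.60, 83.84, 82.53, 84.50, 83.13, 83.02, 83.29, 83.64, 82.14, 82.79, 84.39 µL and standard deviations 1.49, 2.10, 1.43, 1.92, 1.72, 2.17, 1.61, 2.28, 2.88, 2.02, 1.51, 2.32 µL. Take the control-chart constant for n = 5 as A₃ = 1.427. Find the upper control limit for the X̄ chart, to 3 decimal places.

X̄̄ = (84.15 + 83.60 + 83.84 + 82.53 + 84.50 + 83.13 + 83.02 + 83.29 + 83.64 + 82.14 + 82.79 + 84.39) / 12 = 83.4183
s̄ = (1.49 + 2.10 + 1.43 + 1.92 + 1.72 + 2.17 + 1.61 + 2.28 + 2.88 + 2.02 + 1.51 + 2.32) / 12 = 1.9542
UCL = X̄̄ + A₃·s̄ = 83.4183 + 1.427 × 1.9542 = 86.2069

86.207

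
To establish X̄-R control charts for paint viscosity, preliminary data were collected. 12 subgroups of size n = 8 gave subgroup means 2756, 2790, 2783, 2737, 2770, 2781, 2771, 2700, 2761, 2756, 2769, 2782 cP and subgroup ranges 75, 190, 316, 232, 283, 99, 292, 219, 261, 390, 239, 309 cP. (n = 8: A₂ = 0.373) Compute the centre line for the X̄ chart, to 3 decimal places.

X̄̄ = (2756 + 2790 + 2783 + 2737 + 2770 + 2781 + 2771 + 2700 + 2761 + 2756 + 2769 + 2782) / 12 = 33156.0000 / 12 = 2763.0000
CL = X̄̄ = 2763.0000

2763.000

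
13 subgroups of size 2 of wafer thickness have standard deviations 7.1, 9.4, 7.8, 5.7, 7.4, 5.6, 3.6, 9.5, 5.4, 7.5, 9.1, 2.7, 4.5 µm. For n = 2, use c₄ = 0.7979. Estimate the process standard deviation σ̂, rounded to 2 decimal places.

8.22

s̄ = (7.1 + 9.4 + 7.8 + 5.7 + 7.4 + 5.6 + 3.6 + 9.5 + 5.4 + 7.5 + 9.1 + 2.7 + 4.5) / 13 = 6.5615
σ̂ = s̄ / c₄ = 6.5615 / 0.7979 = 8.2235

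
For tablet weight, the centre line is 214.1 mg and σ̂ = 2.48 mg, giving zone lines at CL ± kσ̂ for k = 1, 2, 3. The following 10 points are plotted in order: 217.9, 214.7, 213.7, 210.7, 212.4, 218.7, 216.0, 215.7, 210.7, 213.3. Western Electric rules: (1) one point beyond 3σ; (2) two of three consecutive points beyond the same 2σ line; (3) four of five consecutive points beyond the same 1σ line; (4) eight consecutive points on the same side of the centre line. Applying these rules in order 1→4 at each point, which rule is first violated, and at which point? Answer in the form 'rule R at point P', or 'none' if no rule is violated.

none

Zone of each point (C = within 1σ̂, B = 1σ̂–2σ̂, A = 2σ̂–3σ̂, * = beyond 3σ̂; sign = side of CL): 1:+B, 2:+C, 3:-C, 4:-B, 5:-C, 6:+B, 7:+C, 8:+C, 9:-B, 10:-C
No rule fires across all 10 points.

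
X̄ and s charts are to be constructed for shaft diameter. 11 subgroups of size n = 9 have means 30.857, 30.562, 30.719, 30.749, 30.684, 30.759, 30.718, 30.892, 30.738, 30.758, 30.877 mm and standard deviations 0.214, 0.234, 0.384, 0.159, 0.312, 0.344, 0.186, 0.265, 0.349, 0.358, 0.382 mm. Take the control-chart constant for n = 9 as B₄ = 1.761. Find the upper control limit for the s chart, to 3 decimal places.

0.510

s̄ = (0.214 + 0.234 + 0.384 + 0.159 + 0.312 + 0.344 + 0.186 + 0.265 + 0.349 + 0.358 + 0.382) / 11 = 0.2897
UCL_s = B₄·s̄ = 1.761 × 0.2897 = 0.5102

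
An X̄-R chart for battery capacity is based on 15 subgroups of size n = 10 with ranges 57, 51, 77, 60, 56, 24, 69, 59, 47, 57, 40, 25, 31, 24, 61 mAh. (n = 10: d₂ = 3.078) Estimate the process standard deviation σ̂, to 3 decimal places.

15.984

R̄ = (57 + 51 + 77 + 60 + 56 + 24 + 69 + 59 + 47 + 57 + 40 + 25 + 31 + 24 + 61) / 15 = 49.2000
σ̂ = R̄ / d₂ = 49.2000 / 3.078 = 15.9844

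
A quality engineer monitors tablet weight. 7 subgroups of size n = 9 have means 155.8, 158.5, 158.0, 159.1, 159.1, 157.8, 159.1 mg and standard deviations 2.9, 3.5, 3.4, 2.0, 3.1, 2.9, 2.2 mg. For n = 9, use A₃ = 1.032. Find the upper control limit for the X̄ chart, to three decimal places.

X̄̄ = (155.8 + 158.5 + 158.0 + 159.1 + 159.1 + 157.8 + 159.1) / 7 = 158.2000
s̄ = (2.9 + 3.5 + 3.4 + 2.0 + 3.1 + 2.9 + 2.2) / 7 = 2.8571
UCL = X̄̄ + A₃·s̄ = 158.2000 + 1.032 × 2.8571 = 161.1486

161.149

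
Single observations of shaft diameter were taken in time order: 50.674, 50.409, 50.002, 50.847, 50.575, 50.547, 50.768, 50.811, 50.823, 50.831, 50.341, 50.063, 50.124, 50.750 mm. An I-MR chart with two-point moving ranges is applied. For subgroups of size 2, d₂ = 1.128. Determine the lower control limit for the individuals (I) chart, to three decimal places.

49.813

X̄ = (50.674 + 50.409 + 50.002 + 50.847 + 50.575 + 50.547 + 50.768 + 50.811 + 50.823 + 50.831 + 50.341 + 50.063 + 50.124 + 50.750) / 14 = 50.5404
Moving ranges: 0.265, 0.407, 0.845, 0.272, 0.028, 0.221, 0.043, 0.012, 0.008, 0.490, 0.278, 0.061, 0.626; M̄R̄ = 3.5560 / 13 = 0.2735
LCL = X̄ − 3·M̄R̄/d₂ = 50.5404 − 3 × 0.2735 / 1.128 = 49.8129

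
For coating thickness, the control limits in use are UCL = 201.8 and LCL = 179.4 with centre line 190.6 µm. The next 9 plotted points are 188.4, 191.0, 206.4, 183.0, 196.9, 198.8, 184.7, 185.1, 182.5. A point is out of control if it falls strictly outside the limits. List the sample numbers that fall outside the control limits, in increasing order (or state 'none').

3

Compare each point to [179.4, 201.8]: sample 3 = 206.4 > UCL.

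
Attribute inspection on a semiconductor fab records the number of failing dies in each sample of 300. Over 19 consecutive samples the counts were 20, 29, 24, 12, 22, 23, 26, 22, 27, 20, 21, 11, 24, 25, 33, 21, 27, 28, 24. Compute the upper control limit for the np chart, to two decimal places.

p̄ = Σdᵢ / (k·n) = 439 / (19 × 300) = 0.07702
UCL = np̄ + 3·√(np̄(1−p̄)) = 23.1053 + 3 × √(23.1053×0.92298) = 23.1053 + 3 × 4.6180 = 36.9592

36.96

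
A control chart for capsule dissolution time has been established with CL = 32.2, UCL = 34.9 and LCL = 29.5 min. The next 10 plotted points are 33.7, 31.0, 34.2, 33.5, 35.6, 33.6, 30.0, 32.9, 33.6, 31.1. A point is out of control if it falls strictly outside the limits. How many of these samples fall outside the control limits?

1

Compare each point to [29.5, 34.9]: sample 5 = 35.6 > UCL.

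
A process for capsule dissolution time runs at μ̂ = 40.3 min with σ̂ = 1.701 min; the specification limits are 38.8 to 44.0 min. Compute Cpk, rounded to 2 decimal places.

Cpu = (USL − μ̂) / (3σ̂) = (44.0 − 40.3) / (3 × 1.701) = 0.7251; Cpl = (μ̂ − LSL) / (3σ̂) = (40.3 − 38.8) / (3 × 1.701) = 0.2939; Cpk = min(Cpu, Cpl) = 0.2939

0.29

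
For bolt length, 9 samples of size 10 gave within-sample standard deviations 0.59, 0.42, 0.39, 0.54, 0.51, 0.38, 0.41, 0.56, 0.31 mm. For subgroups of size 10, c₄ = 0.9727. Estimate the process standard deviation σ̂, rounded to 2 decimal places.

s̄ = (0.59 + 0.42 + 0.39 + 0.54 + 0.51 + 0.38 + 0.41 + 0.56 + 0.31) / 9 = 0.4567
σ̂ = s̄ / c₄ = 0.4567 / 0.9727 = 0.4695

0.47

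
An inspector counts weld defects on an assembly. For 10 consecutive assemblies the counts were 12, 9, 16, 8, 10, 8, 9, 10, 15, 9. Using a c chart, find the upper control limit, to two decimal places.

20.37

c̄ = (12 + 9 + 16 + 8 + 10 + 8 + 9 + 10 + 15 + 9) / 10 = 106 / 10 = 10.6000
UCL = c̄ + 3√c̄ = 10.6000 + 3 × √10.6000 = 10.6000 + 3 × 3.2558 = 20.3673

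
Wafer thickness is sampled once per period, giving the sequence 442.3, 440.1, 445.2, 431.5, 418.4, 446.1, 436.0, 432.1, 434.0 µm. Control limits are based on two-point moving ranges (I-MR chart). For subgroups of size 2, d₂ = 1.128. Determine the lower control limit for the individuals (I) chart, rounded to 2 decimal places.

410.36

X̄ = (442.3 + 440.1 + 445.2 + 431.5 + 418.4 + 446.1 + 436.0 + 432.1 + 434.0) / 9 = 436.1889
Moving ranges: 2.2, 5.1, 13.7, 13.1, 27.7, 10.1, 3.9, 1.9; M̄R̄ = 77.7000 / 8 = 9.7125
LCL = X̄ − 3·M̄R̄/d₂ = 436.1889 − 3 × 9.7125 / 1.128 = 410.3578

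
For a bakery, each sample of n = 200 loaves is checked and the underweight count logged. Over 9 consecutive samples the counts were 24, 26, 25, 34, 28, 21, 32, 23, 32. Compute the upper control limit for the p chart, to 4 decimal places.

0.2089

p̄ = Σdᵢ / (k·n) = 245 / (9 × 200) = 0.13611
UCL = p̄ + 3·√(p̄(1−p̄)/n) = 0.13611 + 3 × √(0.13611×0.86389/200) = 0.13611 + 3 × 0.02425 = 0.20885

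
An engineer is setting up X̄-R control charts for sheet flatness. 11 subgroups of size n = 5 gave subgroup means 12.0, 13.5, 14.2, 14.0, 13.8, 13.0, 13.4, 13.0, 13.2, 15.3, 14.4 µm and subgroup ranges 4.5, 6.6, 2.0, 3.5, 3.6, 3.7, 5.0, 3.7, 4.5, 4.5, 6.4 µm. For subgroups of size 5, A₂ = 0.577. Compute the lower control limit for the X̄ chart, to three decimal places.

X̄̄ = (12.0 + 13.5 + 14.2 + 14.0 + 13.8 + 13.0 + 13.4 + 13.0 + 13.2 + 15.3 + 14.4) / 11 = 149.8000 / 11 = 13.6182
R̄ = (4.5 + 6.6 + 2.0 + 3.5 + 3.6 + 3.7 + 5.0 + 3.7 + 4.5 + 4.5 + 6.4) / 11 = 48.0000 / 11 = 4.3636
LCL = X̄̄ − A₂·R̄ = 13.6182 − 0.577 × 4.3636 = 11.1004

11.100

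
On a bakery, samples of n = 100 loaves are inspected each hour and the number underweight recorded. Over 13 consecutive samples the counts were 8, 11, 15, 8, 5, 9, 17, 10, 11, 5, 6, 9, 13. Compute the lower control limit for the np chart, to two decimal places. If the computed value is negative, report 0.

0.86

p̄ = Σdᵢ / (k·n) = 127 / (13 × 100) = 0.09769
LCL = np̄ − 3·√(np̄(1−p̄)) = 9.7692 − 3 × 2.9690 = 0.8623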